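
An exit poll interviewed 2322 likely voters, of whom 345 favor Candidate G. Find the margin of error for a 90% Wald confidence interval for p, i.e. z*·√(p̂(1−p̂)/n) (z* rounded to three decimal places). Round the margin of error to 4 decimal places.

The sample proportion is 345/2322 = 0.14858.
Standard error of p̂: √(0.126503/2322) = √0.000054480 = 0.007381.
z* = 1.645 at the 90% level.
ME = 1.645·0.007381 = 0.0121.

ME = 0.0121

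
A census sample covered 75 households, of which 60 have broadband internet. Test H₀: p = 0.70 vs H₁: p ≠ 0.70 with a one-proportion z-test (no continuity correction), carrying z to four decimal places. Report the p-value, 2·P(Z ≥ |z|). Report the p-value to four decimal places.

Sample proportion p̂ = 60/75 = 0.80000.
Under H₀, SE = √(p₀(1−p₀)/n) = √(0.70·0.30/75) = √0.002800000 = 0.052915.
z = (p̂ − p₀)/SE = (60/75 − 0.70)/0.052915 ≈ 1.8898.
p-value = 2·P(Z ≥ |z|) with z = 1.8898 → 0.0588.

p-value = 0.0588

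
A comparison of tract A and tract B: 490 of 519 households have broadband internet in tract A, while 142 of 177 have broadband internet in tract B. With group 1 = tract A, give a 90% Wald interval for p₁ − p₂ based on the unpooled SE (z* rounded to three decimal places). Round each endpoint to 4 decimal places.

(0.0899, 0.1938)

p̂₁ = 0.94412, p̂₂ = 0.80226, so the observed difference is 0.14186.
Unpooled SE = √(p̂₁(1−p̂₁)/n₁ + p̂₂(1−p̂₂)/n₂) = √(0.000101646 + 0.000896265) = 0.031590.
For 90% confidence, z* = 1.645. Margin = 1.645·0.031590 = 0.05197.
So the interval runs from 0.0899 to 0.1938.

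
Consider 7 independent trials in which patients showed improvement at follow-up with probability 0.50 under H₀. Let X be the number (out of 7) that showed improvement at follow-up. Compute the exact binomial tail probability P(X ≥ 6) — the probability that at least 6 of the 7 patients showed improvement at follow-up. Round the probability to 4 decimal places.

X is binomial with n = 7 and p = 0.50.
P(X ≥ 6) = C(7,6)·0.50^6·0.50^1 + C(7,7)·0.50^7·0.50^0.
= 0.054688 + 0.007812 = 0.0625.

P = 0.0625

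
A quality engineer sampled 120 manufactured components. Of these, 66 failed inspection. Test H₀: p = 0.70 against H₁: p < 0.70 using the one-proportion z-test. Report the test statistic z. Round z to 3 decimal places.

z = -3.586

The sample proportion is 66/120 = 0.55000.
Under H₀, SE = √(p₀(1−p₀)/n) = √(0.70·0.30/120) = √0.001750000 = 0.041833.
Test statistic: z = -0.15000/0.041833 = -3.586.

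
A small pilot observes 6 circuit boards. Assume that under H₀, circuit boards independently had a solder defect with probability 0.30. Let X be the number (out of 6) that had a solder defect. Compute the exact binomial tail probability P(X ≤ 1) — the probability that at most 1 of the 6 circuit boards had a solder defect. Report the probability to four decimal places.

P = 0.4202

X is binomial with n = 6 and p = 0.30.
P(X ≤ 1) = C(6,0)·0.30^0·0.70^6 + C(6,1)·0.30^1·0.70^5.
= 0.117649 + 0.302526 = 0.4202.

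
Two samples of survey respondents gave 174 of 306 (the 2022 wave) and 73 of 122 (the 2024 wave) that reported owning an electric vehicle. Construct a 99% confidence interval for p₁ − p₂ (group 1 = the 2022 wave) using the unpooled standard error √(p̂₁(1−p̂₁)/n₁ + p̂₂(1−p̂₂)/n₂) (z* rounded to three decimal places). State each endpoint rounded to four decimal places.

p̂₁ = 0.56863, p̂₂ = 0.59836, so the observed difference is -0.02973.
SE = √(0.000801602 + 0.001969879) = √0.002771481 = 0.052645.
For 99% confidence, z* = 2.576. Margin of error = 0.13561.
So the interval runs from -0.1653 to 0.1059.

(-0.1653, 0.1059)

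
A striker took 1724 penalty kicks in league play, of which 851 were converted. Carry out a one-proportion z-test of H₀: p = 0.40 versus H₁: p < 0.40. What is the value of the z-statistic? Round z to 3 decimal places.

With x = 851 successes in n = 1724, p̂ = 0.49362.
Null standard error: √(0.40·0.60/1724) = √0.000139211 = 0.011799.
z = (0.49362 − 0.40)/0.011799 = 0.09362/0.011799 = 7.935.

z = 7.935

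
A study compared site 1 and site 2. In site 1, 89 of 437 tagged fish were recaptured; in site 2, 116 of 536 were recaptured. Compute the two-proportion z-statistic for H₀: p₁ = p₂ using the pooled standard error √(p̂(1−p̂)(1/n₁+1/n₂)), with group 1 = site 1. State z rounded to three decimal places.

z = -0.485

Sample proportions: p̂₁ = 89/437 = 0.20366 and p̂₂ = 116/536 = 0.21642.
Pooled p̂ = (89+116)/(437+536) = 205/973 = 0.21069.
Pooled SE = √[0.1662989·0.00415400] ≈ 0.026283.
z = (p̂₁ − p̂₂)/SE = (0.20366 − 0.21642)/0.026283 = -0.01276/0.026283 = -0.485.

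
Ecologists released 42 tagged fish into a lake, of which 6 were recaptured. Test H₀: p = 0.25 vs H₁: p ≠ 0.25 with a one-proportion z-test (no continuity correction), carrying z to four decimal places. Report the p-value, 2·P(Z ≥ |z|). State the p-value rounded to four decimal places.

p̂ = 6/42 = 0.14286.
SE₀ = √(0.25·0.75/42) = 0.066815.
z = (p̂ − p₀)/SE = (6/42 − 0.25)/0.066815 ≈ -1.6036.
From the standard normal, 2·P(Z ≥ |z|) = 0.1088.

p-value = 0.1088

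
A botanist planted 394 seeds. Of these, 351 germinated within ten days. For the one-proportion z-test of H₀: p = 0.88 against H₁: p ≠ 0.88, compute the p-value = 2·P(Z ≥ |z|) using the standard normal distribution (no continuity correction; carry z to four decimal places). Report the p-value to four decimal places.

p̂ = 351/394 = 0.89086.
SE₀ = √(0.88·0.12/394) = 0.016371.
z = (p̂ − p₀)/SE = (351/394 − 0.88)/0.016371 ≈ 0.6635.
p-value = 2·P(Z ≥ |z|) with z = 0.6635 → 0.5070.

p-value = 0.5070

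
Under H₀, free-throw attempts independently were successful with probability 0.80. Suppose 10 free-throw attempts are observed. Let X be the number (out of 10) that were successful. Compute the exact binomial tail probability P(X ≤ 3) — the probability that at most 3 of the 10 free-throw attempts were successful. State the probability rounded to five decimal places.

P = 0.00086

X is binomial with n = 10 and p = 0.80.
P(X ≤ 3) = C(10,0)·0.80^0·0.20^10 + C(10,1)·0.80^1·0.20^9 + C(10,2)·0.80^2·0.20^8 + C(10,3)·0.80^3·0.20^7.
= 0.000000 + 0.000004 + 0.000074 + 0.000786 = 0.00086.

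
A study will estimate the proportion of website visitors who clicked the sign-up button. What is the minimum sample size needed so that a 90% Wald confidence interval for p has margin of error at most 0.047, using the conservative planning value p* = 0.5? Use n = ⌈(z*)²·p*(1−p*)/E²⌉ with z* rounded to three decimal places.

For 90% confidence, z* = 1.645.
p*(1−p*) = 0.2500.
Required n before rounding: 2.706025 × 0.2500 / 0.047² = 306.250.
⌈306.250⌉ = 307.

n = 307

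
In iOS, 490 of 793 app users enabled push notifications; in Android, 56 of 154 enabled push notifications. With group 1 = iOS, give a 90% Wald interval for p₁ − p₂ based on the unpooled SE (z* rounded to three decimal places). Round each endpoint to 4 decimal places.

p̂₁ = 0.61791, p̂₂ = 0.36364, so the observed difference is 0.25427.
SE = √(0.000297728 + 0.001502630) = √0.001800358 = 0.042431.
For 90% confidence, z* = 1.645. Margin = 1.645·0.042431 = 0.06980.
CI: 0.25427 ± 0.06980 = (0.1845, 0.3241).

(0.1845, 0.3241)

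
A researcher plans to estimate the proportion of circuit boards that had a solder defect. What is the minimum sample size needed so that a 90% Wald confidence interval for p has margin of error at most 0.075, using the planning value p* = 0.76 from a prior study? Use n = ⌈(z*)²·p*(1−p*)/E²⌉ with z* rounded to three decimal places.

n = 88

z* = 1.645 at the 90% level.
p*(1−p*) = 0.1824.
(z*)²·p*(1−p*)/E² = 2.706025·0.1824/0.005625 = 87.747.
⌈87.747⌉ = 88.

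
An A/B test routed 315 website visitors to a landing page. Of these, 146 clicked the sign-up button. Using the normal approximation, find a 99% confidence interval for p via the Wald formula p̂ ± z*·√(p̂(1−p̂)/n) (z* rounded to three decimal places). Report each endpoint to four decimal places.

With x = 146 successes in n = 315, p̂ = 0.46349.
Standard error of p̂: √(0.248667/315) = √0.000789420 = 0.028097.
For 99% confidence, z* = 2.576.
Margin of error: 2.576 × 0.028097 = 0.07238.
Interval: 0.46349 ± 0.07238 → (0.3911, 0.5359).

(0.3911, 0.5359)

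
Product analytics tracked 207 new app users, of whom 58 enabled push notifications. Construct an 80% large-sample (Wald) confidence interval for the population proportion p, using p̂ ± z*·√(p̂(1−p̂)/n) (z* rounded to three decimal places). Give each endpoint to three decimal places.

With x = 58 successes in n = 207, p̂ = 0.28019.
Standard error of p̂: √(0.201685/207) = √0.000974324 = 0.031214.
For 80% confidence, z* = 1.282.
Margin of error: 1.282 × 0.031214 = 0.04002.
So the interval runs from 0.240 to 0.320.

(0.240, 0.320)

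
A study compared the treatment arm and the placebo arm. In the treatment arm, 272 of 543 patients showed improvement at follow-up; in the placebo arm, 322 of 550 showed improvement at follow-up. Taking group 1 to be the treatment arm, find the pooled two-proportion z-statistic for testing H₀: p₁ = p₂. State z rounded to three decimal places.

p̂₁ = 272/543 = 0.50092, p̂₂ = 322/550 = 0.58545.
Pooled p̂ = (272+322)/(543+550) = 594/1093 = 0.54346.
SE = √[p̂(1−p̂)(1/n₁+1/n₂)] = √[0.54346·0.45654·(1/543+1/550)] ≈ 0.030134.
z = -0.08453/0.030134 = -2.805.

z = -2.805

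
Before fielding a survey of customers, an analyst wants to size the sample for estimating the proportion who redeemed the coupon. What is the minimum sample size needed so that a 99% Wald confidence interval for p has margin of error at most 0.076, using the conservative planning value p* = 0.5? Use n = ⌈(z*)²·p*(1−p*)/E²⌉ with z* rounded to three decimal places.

n = 288

For 99% confidence, z* = 2.576.
p*(1−p*) = 0.2500.
Required n before rounding: 6.635776 × 0.2500 / 0.076² = 287.213.
Rounding up, n = 288.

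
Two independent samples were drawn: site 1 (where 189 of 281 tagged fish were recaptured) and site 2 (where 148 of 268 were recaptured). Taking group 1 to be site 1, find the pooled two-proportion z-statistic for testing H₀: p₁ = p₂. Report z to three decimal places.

p̂₁ = 189/281 = 0.67260, p̂₂ = 148/268 = 0.55224.
Pooled p̂ = (189+148)/(281+268) = 337/549 = 0.61384.
SE = √[p̂(1−p̂)(1/n₁+1/n₂)] = √[0.61384·0.38616·(1/281+1/268)] ≈ 0.041570.
z = 0.12036/0.041570 = 2.895.

z = 2.895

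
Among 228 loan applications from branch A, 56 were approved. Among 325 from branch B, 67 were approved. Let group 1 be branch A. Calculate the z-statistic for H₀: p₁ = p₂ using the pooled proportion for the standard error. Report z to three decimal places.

p̂₁ = 56/228 = 0.24561, p̂₂ = 67/325 = 0.20615.
Pooled p̂ = (56+67)/(228+325) = 123/553 = 0.22242.
Pooled SE = √[0.1729511·0.00746289] ≈ 0.035927.
z = 0.03946/0.035927 = 1.098.

z = 1.098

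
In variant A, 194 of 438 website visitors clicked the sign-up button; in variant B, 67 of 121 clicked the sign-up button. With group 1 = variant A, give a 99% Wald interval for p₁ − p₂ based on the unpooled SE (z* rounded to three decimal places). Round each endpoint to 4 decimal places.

(-0.2423, 0.0207)

p̂₁ = 194/438 = 0.44292, p̂₂ = 67/121 = 0.55372; p̂₁ − p̂₂ = -0.11080.
Unpooled SE = √(p̂₁(1−p̂₁)/n₁ + p̂₂(1−p̂₂)/n₂) = √(0.000563338 + 0.002042267) = 0.051045.
The 99% critical value is z* = 2.576. Margin of error = 0.13149.
So the interval runs from -0.2423 to 0.0207.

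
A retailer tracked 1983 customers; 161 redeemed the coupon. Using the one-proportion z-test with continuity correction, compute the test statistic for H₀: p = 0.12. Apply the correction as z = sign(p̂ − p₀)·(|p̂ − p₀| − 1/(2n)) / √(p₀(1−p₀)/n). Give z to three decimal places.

z = -5.284

The sample proportion is 161/1983 = 0.08119. p̂ − p₀ = -0.038810.
1/(2n) = 0.000252.
Corrected numerator: |-0.038810| − 0.000252 = 0.038558.
Null standard error: √(0.12·0.88/1983) = √0.000053253 = 0.007297.
z = (−)0.038558/0.007297 = -5.284.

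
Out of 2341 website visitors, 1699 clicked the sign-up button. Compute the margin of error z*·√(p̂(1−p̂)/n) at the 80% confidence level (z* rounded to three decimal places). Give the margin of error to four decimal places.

ME = 0.0118

With x = 1699 successes in n = 2341, p̂ = 0.72576.
Standard error of p̂: √(0.199033/2341) = √0.000085021 = 0.009221.
For 80% confidence, z* = 1.282.
Margin of error = z*·SE = 1.282 × 0.009221 = 0.0118.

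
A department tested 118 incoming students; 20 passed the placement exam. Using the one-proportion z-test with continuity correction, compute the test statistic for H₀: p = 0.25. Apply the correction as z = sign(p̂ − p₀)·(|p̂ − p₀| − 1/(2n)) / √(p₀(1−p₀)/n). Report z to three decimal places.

With x = 20 successes in n = 118, p̂ = 0.16949. p̂ − p₀ = -0.080508.
Continuity correction 1/(2n) = 1/236 = 0.004237.
Corrected numerator: |-0.080508| − 0.004237 = 0.076271.
SE₀ = √(0.25·0.75/118) = 0.039862.
z = −0.076271/0.039862 = -1.913.

z = -1.913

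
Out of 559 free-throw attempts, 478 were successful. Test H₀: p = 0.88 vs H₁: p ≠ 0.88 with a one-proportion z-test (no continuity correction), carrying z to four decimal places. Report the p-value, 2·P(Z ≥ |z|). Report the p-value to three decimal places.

The sample proportion is 478/559 = 0.85510.
Null standard error: √(0.88·0.12/559) = √0.000188909 = 0.013744.
Test statistic (full precision, shown to 4 dp): z = (478/559 − 0.88)/SE₀ ≈ -1.8118.
From the standard normal, 2·P(Z ≥ |z|) = 0.070.

p-value = 0.070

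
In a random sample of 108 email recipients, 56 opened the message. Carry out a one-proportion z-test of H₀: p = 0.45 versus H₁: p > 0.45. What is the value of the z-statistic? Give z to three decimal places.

The sample proportion is 56/108 = 0.51852.
Null standard error: √(0.45·0.55/108) = √0.002291667 = 0.047871.
z = (p̂ − p₀)/SE = (0.51852 − 0.45)/0.047871 = 1.431.

z = 1.431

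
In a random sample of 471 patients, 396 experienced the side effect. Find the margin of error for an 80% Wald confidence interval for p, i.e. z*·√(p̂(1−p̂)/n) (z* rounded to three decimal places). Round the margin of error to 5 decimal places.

ME = 0.02161

p̂ = 396/471 = 0.84076.
SE = √(p̂(1−p̂)/n) = √(0.133880/471) = 0.016860.
The 80% critical value is z* = 1.282.
So ME = 0.02161.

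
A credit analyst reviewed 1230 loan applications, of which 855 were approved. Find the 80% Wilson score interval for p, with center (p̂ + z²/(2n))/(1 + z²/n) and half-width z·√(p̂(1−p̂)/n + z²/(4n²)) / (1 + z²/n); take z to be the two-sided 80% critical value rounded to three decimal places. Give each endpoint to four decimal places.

(0.6780, 0.7117)

p̂ = 855/1230 = 0.69512; z = 1.282, so z² = 1.643524.
Denominator 1 + z²/n = 1 + 1.643524/1230 = 1.001336.
Adjusted center: (0.69512 + z²/(2n))/1.001336 = 0.69486.
Radicand: p̂(1−p̂)/n + z²/(4n²) = 0.000172299 + 0.000000272 = 0.000172571.
Half-width = z·√(radicand)/denom = 1.282·0.013137/1.001336 = 0.01682.
Interval: 0.69486 ± 0.01682 → (0.6780, 0.7117).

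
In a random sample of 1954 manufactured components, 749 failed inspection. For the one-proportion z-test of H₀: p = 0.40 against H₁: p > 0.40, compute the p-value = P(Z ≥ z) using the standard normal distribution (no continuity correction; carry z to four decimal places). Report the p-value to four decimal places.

p-value = 0.9339

With x = 749 successes in n = 1954, p̂ = 0.38332.
SE₀ = √(0.40·0.60/1954) = 0.011083.
Test statistic (full precision, shown to 4 dp): z = (749/1954 − 0.40)/SE₀ ≈ -1.5054.
p-value = P(Z ≥ z) with z = -1.5054 → 0.9339.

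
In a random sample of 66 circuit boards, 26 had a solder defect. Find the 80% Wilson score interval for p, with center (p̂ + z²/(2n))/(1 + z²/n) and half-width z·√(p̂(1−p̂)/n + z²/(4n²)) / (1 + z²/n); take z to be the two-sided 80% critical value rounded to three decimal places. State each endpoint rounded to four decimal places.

(0.3203, 0.4727)

Here p̂ = 26/66 = 0.39394 and z = 1.282 (z² = 1.643524).
1 + z²/n = 1.024902.
Adjusted center: (0.39394 + z²/(2n))/1.024902 = 0.39652.
Radicand: p̂(1−p̂)/n + z²/(4n²) = 0.003617442 + 0.000094325 = 0.003711767.
Half-width = 1.282·√0.003711767/1.024902 = 0.07621.
So the interval runs from 0.3203 to 0.4727.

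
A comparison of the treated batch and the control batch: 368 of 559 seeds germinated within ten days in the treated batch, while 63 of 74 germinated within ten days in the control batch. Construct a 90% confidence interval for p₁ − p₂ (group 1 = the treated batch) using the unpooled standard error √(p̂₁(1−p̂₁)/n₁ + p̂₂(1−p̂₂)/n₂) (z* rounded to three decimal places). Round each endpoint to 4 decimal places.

p̂₁ = 368/559 = 0.65832, p̂₂ = 63/74 = 0.85135; p̂₁ − p̂₂ = -0.19303.
SE = √(0.000402389 + 0.001710165) = √0.002112554 = 0.045963.
z* = 1.645 at the 90% level. Margin of error = 0.07561.
Interval: -0.19303 ± 0.07561 → (-0.2686, -0.1174).

(-0.2686, -0.1174)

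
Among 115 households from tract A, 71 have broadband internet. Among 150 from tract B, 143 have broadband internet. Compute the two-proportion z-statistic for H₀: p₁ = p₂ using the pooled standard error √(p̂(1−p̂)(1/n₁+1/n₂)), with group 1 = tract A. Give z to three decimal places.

p̂₁ = 71/115 = 0.61739, p̂₂ = 143/150 = 0.95333.
Pooled p̂ = (71+143)/(115+150) = 214/265 = 0.80755.
SE = √[p̂(1−p̂)(1/n₁+1/n₂)] = √[0.80755·0.19245·(1/115+1/150)] ≈ 0.048862.
z = (p̂₁ − p̂₂)/SE = (0.61739 − 0.95333)/0.048862 = -0.33594/0.048862 = -6.875.

z = -6.875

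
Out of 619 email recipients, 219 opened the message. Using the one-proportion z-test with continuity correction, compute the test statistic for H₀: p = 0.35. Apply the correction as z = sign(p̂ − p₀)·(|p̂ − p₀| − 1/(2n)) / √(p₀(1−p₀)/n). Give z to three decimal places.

The sample proportion is 219/619 = 0.35380. p̂ − p₀ = 0.003796.
Continuity correction 1/(2n) = 1/1238 = 0.000808.
Corrected numerator: |0.003796| − 0.000808 = 0.002988.
SE₀ = √(0.35·0.65/619) = 0.019171.
z = +0.002988/0.019171 = 0.156.

z = 0.156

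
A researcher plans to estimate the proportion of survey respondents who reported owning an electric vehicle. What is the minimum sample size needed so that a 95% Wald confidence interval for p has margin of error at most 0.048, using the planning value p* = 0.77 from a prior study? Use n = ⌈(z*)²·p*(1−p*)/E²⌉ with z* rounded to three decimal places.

z* = 1.960 at the 95% level.
p*(1−p*) = 0.1771.
Required n before rounding: 3.841600 × 0.1771 / 0.048² = 295.290.
Rounding up, n = 296.

n = 296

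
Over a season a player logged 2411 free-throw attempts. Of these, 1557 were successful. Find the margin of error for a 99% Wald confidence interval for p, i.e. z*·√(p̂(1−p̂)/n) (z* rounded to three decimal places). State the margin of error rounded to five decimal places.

ME = 0.02509

The sample proportion is 1557/2411 = 0.64579.
SE = √(p̂(1−p̂)/n) = √(0.228745/2411) = 0.009740.
The 99% critical value is z* = 2.576.
Margin of error = z*·SE = 2.576 × 0.009740 = 0.02509.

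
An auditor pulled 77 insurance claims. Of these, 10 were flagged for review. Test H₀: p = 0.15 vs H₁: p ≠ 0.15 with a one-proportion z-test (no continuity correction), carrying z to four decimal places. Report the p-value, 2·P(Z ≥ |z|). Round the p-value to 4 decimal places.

p-value = 0.6208

With x = 10 successes in n = 77, p̂ = 0.12987.
Under H₀, SE = √(p₀(1−p₀)/n) = √(0.15·0.85/77) = √0.001655844 = 0.040692.
z = (p̂ − p₀)/SE = (10/77 − 0.15)/0.040692 ≈ -0.4947.
p-value = 2·P(Z ≥ |z|) with z = -0.4947 → 0.6208.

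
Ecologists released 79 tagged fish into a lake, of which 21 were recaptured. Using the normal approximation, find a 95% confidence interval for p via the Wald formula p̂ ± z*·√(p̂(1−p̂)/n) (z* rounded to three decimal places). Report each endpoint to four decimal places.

The sample proportion is 21/79 = 0.26582.
SE = √(p̂(1−p̂)/n) = √(0.195161/79) = 0.049703.
The 95% critical value is z* = 1.960.
Margin of error: 1.960 × 0.049703 = 0.09742.
Interval: 0.26582 ± 0.09742 → (0.1684, 0.3632).

(0.1684, 0.3632)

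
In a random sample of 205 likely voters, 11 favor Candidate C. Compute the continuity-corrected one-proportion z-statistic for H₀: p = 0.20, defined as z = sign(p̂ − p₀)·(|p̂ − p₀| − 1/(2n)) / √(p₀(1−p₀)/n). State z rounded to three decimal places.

Sample proportion p̂ = 11/205 = 0.05366. p̂ − p₀ = -0.146341.
1/(2n) = 0.002439.
Corrected numerator: |-0.146341| − 0.002439 = 0.143902.
SE₀ = √(0.20·0.80/205) = 0.027937.
z = (−)0.143902/0.027937 = -5.151.

z = -5.151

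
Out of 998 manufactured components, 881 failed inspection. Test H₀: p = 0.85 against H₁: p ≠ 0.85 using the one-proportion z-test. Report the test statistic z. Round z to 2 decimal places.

z = 2.90

The sample proportion is 881/998 = 0.88277.
Under H₀, SE = √(p₀(1−p₀)/n) = √(0.85·0.15/998) = √0.000127756 = 0.011303.
Test statistic: z = 0.03277/0.011303 = 2.90.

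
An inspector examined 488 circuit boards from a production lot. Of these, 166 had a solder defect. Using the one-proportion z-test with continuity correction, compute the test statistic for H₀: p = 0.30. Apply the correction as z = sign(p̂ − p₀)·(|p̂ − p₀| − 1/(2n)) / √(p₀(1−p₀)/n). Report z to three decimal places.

z = 1.887

Sample proportion p̂ = 166/488 = 0.34016. p̂ − p₀ = 0.040164.
1/(2n) = 0.001025.
Corrected numerator: |0.040164| − 0.001025 = 0.039139.
SE₀ = √(0.30·0.70/488) = 0.020744.
z = +0.039139/0.020744 = 1.887.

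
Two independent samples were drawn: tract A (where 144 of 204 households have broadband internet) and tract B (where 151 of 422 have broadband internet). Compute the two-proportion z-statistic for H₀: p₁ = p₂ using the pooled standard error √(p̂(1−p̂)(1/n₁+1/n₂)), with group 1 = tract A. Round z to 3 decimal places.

z = 8.177

p̂₁ = 144/204 = 0.70588, p̂₂ = 151/422 = 0.35782.
Pooled p̂ = (144+151)/(204+422) = 295/626 = 0.47125.
SE = √[p̂(1−p̂)(1/n₁+1/n₂)] = √[0.47125·0.52875·(1/204+1/422)] ≈ 0.042566.
z = (p̂₁ − p̂₂)/SE = (0.70588 − 0.35782)/0.042566 = 0.34806/0.042566 = 8.177.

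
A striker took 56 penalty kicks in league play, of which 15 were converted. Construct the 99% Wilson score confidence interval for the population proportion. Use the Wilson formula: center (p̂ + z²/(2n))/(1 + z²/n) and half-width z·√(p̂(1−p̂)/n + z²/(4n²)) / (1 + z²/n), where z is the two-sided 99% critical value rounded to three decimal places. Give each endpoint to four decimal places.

p̂ = 15/56 = 0.26786; z = 2.576, so z² = 6.635776.
Denominator 1 + z²/n = 1 + 6.635776/56 = 1.118496.
Adjusted center: (0.26786 + z²/(2n))/1.118496 = 0.29245.
Radicand: p̂(1−p̂)/n + z²/(4n²) = 0.003501959 + 0.000529000 = 0.004030959.
Half-width = 2.576·√0.004030959/1.118496 = 0.14622.
So the interval runs from 0.1462 to 0.4387.

(0.1462, 0.4387)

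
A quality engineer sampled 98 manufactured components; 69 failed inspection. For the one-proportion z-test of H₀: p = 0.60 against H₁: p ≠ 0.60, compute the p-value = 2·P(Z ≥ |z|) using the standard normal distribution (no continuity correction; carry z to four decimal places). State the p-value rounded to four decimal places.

p-value = 0.0354

The sample proportion is 69/98 = 0.70408.
Under H₀, SE = √(p₀(1−p₀)/n) = √(0.60·0.40/98) = √0.002448980 = 0.049487.
Test statistic (full precision, shown to 4 dp): z = (69/98 − 0.60)/SE₀ ≈ 2.1032.
From the standard normal, 2·P(Z ≥ |z|) = 0.0354.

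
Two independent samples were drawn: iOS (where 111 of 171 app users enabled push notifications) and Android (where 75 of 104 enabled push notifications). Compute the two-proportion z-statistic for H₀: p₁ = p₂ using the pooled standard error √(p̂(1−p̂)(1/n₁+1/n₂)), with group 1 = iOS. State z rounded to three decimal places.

Sample proportions: p̂₁ = 111/171 = 0.64912 and p̂₂ = 75/104 = 0.72115.
Pooled p̂ = (111+75)/(171+104) = 186/275 = 0.67636.
SE = √[p̂(1−p̂)(1/n₁+1/n₂)] = √[0.67636·0.32364·(1/171+1/104)] ≈ 0.058180.
z = (p̂₁ − p̂₂)/SE = (0.64912 − 0.72115)/0.058180 = -0.07203/0.058180 = -1.238.

z = -1.238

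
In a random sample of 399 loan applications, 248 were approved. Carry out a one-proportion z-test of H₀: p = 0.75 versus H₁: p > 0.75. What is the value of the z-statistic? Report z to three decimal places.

z = -5.925

With x = 248 successes in n = 399, p̂ = 0.62155.
SE₀ = √(0.75·0.25/399) = 0.021678.
z = (p̂ − p₀)/SE = (0.62155 − 0.75)/0.021678 = -5.925.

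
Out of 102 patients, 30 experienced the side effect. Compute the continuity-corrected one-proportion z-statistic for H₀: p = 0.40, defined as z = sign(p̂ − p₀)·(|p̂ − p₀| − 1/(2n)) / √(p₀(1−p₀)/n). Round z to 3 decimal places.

z = -2.082

The sample proportion is 30/102 = 0.29412. p̂ − p₀ = -0.105882.
Continuity correction 1/(2n) = 1/204 = 0.004902.
Corrected numerator: |-0.105882| − 0.004902 = 0.100980.
Under H₀, SE = √(p₀(1−p₀)/n) = √(0.40·0.60/102) = √0.002352941 = 0.048507.
z = (−)0.100980/0.048507 = -2.082.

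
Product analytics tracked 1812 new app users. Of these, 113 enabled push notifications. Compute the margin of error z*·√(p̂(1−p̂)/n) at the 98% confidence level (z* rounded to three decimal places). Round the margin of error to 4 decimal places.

ME = 0.0132

p̂ = 113/1812 = 0.06236.
Standard error of p̂: √(0.058473/1812) = √0.000032270 = 0.005681.
z* = 2.326 at the 98% level.
Margin of error = z*·SE = 2.326 × 0.005681 = 0.0132.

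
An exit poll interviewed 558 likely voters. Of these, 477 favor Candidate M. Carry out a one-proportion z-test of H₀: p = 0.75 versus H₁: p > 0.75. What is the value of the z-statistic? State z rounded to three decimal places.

The sample proportion is 477/558 = 0.85484.
Under H₀, SE = √(p₀(1−p₀)/n) = √(0.75·0.25/558) = √0.000336022 = 0.018331.
z = (0.85484 − 0.75)/0.018331 = 0.10484/0.018331 = 5.719.

z = 5.719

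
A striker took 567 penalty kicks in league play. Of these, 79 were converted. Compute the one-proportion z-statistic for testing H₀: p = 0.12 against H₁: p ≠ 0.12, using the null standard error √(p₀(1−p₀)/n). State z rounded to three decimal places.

z = 1.416

The sample proportion is 79/567 = 0.13933.
Under H₀, SE = √(p₀(1−p₀)/n) = √(0.12·0.88/567) = √0.000186243 = 0.013647.
Test statistic: z = 0.01933/0.013647 = 1.416.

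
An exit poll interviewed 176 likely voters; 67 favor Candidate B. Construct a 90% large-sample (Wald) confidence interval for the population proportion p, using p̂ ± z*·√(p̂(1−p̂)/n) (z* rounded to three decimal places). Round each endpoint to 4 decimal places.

(0.3205, 0.4409)

The sample proportion is 67/176 = 0.38068.
SE = √(p̂(1−p̂)/n) = √(0.235763/176) = 0.036600.
z* = 1.645 at the 90% level.
Margin of error: 1.645 × 0.036600 = 0.06021.
CI: 0.38068 ± 0.06021 = (0.3205, 0.4409).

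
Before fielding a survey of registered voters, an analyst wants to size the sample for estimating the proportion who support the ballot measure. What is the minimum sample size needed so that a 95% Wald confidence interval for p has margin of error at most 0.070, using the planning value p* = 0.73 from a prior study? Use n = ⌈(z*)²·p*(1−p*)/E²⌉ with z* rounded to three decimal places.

z* = 1.960 at the 95% level.
p*(1−p*) = 0.1971.
(z*)²·p*(1−p*)/E² = 3.841600·0.1971/0.004900 = 154.526.
⌈154.526⌉ = 155.

n = 155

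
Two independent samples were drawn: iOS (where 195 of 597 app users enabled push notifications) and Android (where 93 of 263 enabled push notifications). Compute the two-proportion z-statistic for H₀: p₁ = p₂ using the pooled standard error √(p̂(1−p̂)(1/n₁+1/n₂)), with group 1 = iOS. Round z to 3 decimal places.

z = -0.772

p̂₁ = 195/597 = 0.32663, p̂₂ = 93/263 = 0.35361.
Pooled p̂ = (195+93)/(597+263) = 288/860 = 0.33488.
Pooled SE = √[0.2227366·0.00547732] ≈ 0.034929.
z = -0.02698/0.034929 = -0.772.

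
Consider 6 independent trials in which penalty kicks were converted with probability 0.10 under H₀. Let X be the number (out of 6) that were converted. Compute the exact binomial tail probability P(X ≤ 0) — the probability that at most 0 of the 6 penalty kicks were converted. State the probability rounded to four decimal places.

X ~ Binomial(n=6, p=0.10).
P(X ≤ 0) = C(6,0)·0.10^0·0.90^6.
= 0.531441 = 0.5314.

P = 0.5314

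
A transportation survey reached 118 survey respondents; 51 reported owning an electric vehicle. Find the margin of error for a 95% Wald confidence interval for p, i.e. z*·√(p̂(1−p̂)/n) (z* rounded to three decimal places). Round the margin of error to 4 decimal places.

Sample proportion p̂ = 51/118 = 0.43220.
Standard error of p̂: √(0.245404/118) = √0.002079692 = 0.045604.
For 95% confidence, z* = 1.960.
Margin of error = z*·SE = 1.960 × 0.045604 = 0.0894.

ME = 0.0894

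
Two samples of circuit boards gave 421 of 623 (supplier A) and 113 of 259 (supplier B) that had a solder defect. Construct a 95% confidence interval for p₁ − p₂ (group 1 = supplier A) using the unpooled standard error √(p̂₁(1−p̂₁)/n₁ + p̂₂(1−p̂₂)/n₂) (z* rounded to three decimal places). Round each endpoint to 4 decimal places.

(0.1688, 0.3102)

p̂₁ = 421/623 = 0.67576, p̂₂ = 113/259 = 0.43629; p̂₁ − p̂₂ = 0.23947.
Unpooled SE = √(p̂₁(1−p̂₁)/n₁ + p̂₂(1−p̂₂)/n₂) = √(0.000351698 + 0.000949581) = 0.036073.
z* = 1.960 at the 95% level. Margin of error = 0.07070.
So the interval runs from 0.1688 to 0.3102.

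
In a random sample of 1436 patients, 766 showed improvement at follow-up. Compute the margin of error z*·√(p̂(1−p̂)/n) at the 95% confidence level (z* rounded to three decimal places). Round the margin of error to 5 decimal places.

ME = 0.02580

p̂ = 766/1436 = 0.53343.
Standard error of p̂: √(0.248883/1436) = √0.000173317 = 0.013165.
z* = 1.960 at the 95% level.
Margin of error = z*·SE = 1.960 × 0.013165 = 0.02580.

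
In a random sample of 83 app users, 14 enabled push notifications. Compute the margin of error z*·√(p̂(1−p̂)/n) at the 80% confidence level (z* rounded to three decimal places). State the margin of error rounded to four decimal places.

With x = 14 successes in n = 83, p̂ = 0.16867.
Standard error of p̂: √(0.140224/83) = √0.001689440 = 0.041103.
The 80% critical value is z* = 1.282.
ME = 1.282·0.041103 = 0.0527.

ME = 0.0527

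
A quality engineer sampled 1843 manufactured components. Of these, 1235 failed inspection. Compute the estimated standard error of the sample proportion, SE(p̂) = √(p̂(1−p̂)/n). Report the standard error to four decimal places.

p̂ = 1235/1843 = 0.67010.
p̂(1−p̂) = 0.221066.
Dividing by n and taking the root: √0.000119949 = 0.0110.

SE = 0.0110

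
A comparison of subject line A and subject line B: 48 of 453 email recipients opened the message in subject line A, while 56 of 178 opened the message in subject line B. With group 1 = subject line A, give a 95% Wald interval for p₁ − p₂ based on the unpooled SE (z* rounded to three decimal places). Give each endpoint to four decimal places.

(-0.2825, -0.1348)

p̂₁ = 0.10596, p̂₂ = 0.31461, so the observed difference is -0.20865.
Unpooled SE = √(p̂₁(1−p̂₁)/n₁ + p̂₂(1−p̂₂)/n₂) = √(0.000209123 + 0.001211401) = 0.037690.
The 95% critical value is z* = 1.960. Margin of error = 0.07387.
So the interval runs from -0.2825 to -0.1348.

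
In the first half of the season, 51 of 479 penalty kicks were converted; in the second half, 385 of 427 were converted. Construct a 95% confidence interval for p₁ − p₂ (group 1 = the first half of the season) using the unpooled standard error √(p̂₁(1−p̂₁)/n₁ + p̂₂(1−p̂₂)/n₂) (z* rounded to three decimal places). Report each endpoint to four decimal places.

(-0.8347, -0.7557)

p̂₁ = 51/479 = 0.10647, p̂₂ = 385/427 = 0.90164; p̂₁ − p̂₂ = -0.79517.
Unpooled SE = √(p̂₁(1−p̂₁)/n₁ + p̂₂(1−p̂₂)/n₂) = √(0.000198613 + 0.000207695) = 0.020157.
For 95% confidence, z* = 1.960. Margin = 1.960·0.020157 = 0.03951.
CI: -0.79517 ± 0.03951 = (-0.8347, -0.7557).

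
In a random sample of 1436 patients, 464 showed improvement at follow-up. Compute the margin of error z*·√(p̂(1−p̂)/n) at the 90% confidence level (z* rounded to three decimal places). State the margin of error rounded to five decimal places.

ME = 0.02030

p̂ = 464/1436 = 0.32312.
SE = √(p̂(1−p̂)/n) = √(0.218713/1436) = 0.012341.
For 90% confidence, z* = 1.645.
Margin of error = z*·SE = 1.645 × 0.012341 = 0.02030.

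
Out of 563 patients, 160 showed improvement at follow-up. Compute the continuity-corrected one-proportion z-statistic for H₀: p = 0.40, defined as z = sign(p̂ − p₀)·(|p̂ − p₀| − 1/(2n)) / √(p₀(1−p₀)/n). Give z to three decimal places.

z = -5.566

Sample proportion p̂ = 160/563 = 0.28419. p̂ − p₀ = -0.115808.
1/(2n) = 0.000888.
Corrected numerator: |-0.115808| − 0.000888 = 0.114920.
Under H₀, SE = √(p₀(1−p₀)/n) = √(0.40·0.60/563) = √0.000426288 = 0.020647.
z = −0.114920/0.020647 = -5.566.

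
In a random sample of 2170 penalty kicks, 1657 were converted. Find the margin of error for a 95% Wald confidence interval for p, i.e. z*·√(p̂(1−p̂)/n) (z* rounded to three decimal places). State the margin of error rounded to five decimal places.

The sample proportion is 1657/2170 = 0.76359.
SE(p̂) = √(0.76359·0.23641/2170) = 0.009121.
The 95% critical value is z* = 1.960.
ME = 1.960·0.009121 = 0.01788.

ME = 0.01788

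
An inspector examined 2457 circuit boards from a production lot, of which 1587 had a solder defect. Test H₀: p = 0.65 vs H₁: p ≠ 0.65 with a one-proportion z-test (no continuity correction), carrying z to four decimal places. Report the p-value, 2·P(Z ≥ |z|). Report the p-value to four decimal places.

p-value = 0.6708

The sample proportion is 1587/2457 = 0.64591.
SE₀ = √(0.65·0.35/2457) = 0.009623.
Test statistic (full precision, shown to 4 dp): z = (1587/2457 − 0.65)/SE₀ ≈ -0.4251.
From the standard normal, 2·P(Z ≥ |z|) = 0.6708.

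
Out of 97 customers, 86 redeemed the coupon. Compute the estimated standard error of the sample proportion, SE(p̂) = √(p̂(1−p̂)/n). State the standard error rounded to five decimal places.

p̂ = 86/97 = 0.88660.
p̂(1−p̂) = 0.88660·0.11340 = 0.100540.
Dividing by n and taking the root: √0.001036495 = 0.03219.

SE = 0.03219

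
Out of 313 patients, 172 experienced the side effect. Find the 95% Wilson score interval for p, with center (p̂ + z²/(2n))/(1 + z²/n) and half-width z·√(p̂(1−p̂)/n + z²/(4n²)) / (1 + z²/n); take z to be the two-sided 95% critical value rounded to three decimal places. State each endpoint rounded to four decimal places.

(0.4941, 0.6037)

p̂ = 172/313 = 0.54952; z = 1.960, so z² = 3.841600.
1 + z²/n = 1.012273.
Adjusted center: (0.54952 + z²/(2n))/1.012273 = 0.54892.
Radicand: p̂(1−p̂)/n + z²/(4n²) = 0.000790887 + 0.000009803 = 0.000800690.
Half-width = z·√(radicand)/denom = 1.960·0.028296/1.012273 = 0.05479.
CI: 0.54892 ± 0.05479 = (0.4941, 0.6037).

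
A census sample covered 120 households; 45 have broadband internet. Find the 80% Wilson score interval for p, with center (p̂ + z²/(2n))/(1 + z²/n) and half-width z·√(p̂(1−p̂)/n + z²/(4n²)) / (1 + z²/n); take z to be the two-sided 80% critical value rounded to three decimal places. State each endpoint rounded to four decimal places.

(0.3204, 0.4330)

p̂ = 45/120 = 0.37500; z = 1.282, so z² = 1.643524.
1 + z²/n = 1.013696.
Center = (0.37500 + 0.006848)/1.013696 = 0.37669.
Radicand: p̂(1−p̂)/n + z²/(4n²) = 0.001953125 + 0.000028533 = 0.001981658.
Half-width = 1.282·√0.001981658/1.013696 = 0.05630.
Interval: 0.37669 ± 0.05630 → (0.3204, 0.4330).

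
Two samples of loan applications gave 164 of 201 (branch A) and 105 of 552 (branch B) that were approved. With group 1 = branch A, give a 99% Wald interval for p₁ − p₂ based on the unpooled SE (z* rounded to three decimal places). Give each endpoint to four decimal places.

(0.5432, 0.7082)

p̂₁ = 0.81592, p̂₂ = 0.19022, so the observed difference is 0.62570.
SE = √(0.000747235 + 0.000279048) = √0.001026283 = 0.032036.
z* = 2.576 at the 99% level. Margin of error = 0.08252.
CI: 0.62570 ± 0.08252 = (0.5432, 0.7082).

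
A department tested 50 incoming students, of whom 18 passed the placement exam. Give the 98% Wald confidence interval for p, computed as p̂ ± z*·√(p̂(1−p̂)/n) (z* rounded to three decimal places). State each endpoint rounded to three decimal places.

(0.202, 0.518)

The sample proportion is 18/50 = 0.36000.
SE(p̂) = √(0.36000·0.64000/50) = 0.067882.
For 98% confidence, z* = 2.326.
Margin = 2.326·0.067882 = 0.15789.
Interval: 0.36000 ± 0.15789 → (0.202, 0.518).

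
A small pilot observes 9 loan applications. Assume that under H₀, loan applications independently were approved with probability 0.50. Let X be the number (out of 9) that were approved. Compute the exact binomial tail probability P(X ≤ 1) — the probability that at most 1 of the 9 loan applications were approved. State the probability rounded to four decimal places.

P = 0.0195

X is binomial with n = 9 and p = 0.50.
P(X ≤ 1) = C(9,0)·0.50^0·0.50^9 + C(9,1)·0.50^1·0.50^8.
= 0.001953 + 0.017578 = 0.0195.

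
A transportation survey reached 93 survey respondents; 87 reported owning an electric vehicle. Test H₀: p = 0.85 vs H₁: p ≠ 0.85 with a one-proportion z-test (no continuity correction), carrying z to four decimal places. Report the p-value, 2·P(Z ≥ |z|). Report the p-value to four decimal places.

p-value = 0.0210

Sample proportion p̂ = 87/93 = 0.93548.
SE₀ = √(0.85·0.15/93) = 0.037027.
z = (p̂ − p₀)/SE = (87/93 − 0.85)/0.037027 ≈ 2.3087.
From the standard normal, 2·P(Z ≥ |z|) = 0.0210.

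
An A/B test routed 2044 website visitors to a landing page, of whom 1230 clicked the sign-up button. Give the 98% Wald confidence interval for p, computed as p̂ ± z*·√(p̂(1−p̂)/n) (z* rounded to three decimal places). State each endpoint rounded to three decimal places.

(0.577, 0.627)

p̂ = 1230/2044 = 0.60176.
Standard error of p̂: √(0.239645/2044) = √0.000117243 = 0.010828.
For 98% confidence, z* = 2.326.
Margin of error: 2.326 × 0.010828 = 0.02519.
CI: 0.60176 ± 0.02519 = (0.577, 0.627).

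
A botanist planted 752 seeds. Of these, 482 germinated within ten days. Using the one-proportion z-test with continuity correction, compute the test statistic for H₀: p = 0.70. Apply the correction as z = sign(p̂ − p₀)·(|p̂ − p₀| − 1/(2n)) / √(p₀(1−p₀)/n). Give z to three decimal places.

z = -3.493

With x = 482 successes in n = 752, p̂ = 0.64096. p̂ − p₀ = -0.059043.
1/(2n) = 0.000665.
Corrected numerator: |-0.059043| − 0.000665 = 0.058378.
SE₀ = √(0.70·0.30/752) = 0.016711.
z = (−)0.058378/0.016711 = -3.493.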